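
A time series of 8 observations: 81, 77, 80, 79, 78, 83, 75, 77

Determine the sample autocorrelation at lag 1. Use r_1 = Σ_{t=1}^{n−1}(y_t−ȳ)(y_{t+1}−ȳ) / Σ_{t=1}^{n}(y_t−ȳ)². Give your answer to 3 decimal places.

Mean ȳ = (81 + 77 + 80 + 79 + 78 + 83 + 75 + 77)/8 = 78.7500
Deviations from mean: 2.2500, -1.7500, 1.2500, 0.2500, -0.7500, 4.2500, -3.7500, -1.7500
Σ(y_t−ȳ)(y_{t+1}−ȳ) = (-3.9375) + (-2.1875) + (0.3125) + (-0.1875) + (-3.1875) + (-15.9375) + (6.5625) = -18.5625
Denominator Σ(y_t−ȳ)² = 45.5000
r_1 = -18.5625 / 45.5000 = -0.408

-0.408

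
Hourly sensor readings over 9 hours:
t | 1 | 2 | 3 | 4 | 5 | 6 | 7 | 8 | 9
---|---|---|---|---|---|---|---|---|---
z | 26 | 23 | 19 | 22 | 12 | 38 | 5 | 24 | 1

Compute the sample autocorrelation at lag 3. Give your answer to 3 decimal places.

Mean z̄ = (26 + 23 + 19 + 22 + 12 + 38 + 5 + 24 + 1)/9 = 18.8889
Numerator Σ_{t=1}^{6}(z_t−z̄)(z_{t+3}−z̄) = -424.3704
Denominator Σ(z_t−z̄)² = 1028.8889
r_3 = -424.3704 / 1028.8889 = -0.412

-0.412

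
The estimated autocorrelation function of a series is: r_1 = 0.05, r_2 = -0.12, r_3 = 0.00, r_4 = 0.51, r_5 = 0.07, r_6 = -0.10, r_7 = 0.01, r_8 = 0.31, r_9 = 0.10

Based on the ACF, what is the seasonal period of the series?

4

The largest autocorrelation is r_4 = 0.51, with a weaker echo at lag 8 (0.31); the remaining lags stay at or below 0.10.
The dominant spike at lag 4 indicates a seasonal period of 4.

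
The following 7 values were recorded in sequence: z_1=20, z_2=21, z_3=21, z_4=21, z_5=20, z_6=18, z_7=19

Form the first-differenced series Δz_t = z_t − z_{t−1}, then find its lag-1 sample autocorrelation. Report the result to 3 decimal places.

-0.077

First differences Δz: 1, 0, 0, -1, -2, 1
Mean of differences = -0.1667
Numerator Σ(Δz_t−Δz̄)(Δz_{t+1}−Δz̄) = -0.5278
Denominator Σ(Δz_t−Δz̄)² = 6.8333
r_1(Δz) = -0.5278 / 6.8333 = -0.077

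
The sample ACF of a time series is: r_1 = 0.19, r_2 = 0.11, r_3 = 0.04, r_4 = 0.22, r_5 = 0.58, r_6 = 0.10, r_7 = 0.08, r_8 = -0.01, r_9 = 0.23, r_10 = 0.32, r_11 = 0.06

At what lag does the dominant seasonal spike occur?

5

The largest autocorrelation is r_5 = 0.58, with a weaker echo at lag 10 (0.32); the remaining lags stay at or below 0.23.
The dominant spike at lag 5 indicates a seasonal period of 5.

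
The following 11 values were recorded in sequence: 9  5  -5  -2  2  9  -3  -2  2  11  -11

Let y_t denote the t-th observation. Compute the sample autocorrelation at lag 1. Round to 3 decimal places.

-0.229

Mean ȳ = (9 + 5 − 5 − 2 + 2 + 9 − 3 − 2 + 2 + 11 − 11)/11 = 1.3636
Numerator Σ_{t=1}^{10}(y_t−ȳ)(y_{t+1}−ȳ) = -105.0413
Denominator Σ(y_t−ȳ)² = 458.5455
r_1 = -105.0413 / 458.5455 = -0.229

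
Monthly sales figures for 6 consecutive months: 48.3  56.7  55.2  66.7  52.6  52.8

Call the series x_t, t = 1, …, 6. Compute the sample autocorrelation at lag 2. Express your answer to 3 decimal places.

-0.064

Mean x̄ = (48.3 + 56.7 + 55.2 + 66.7 + 52.6 + 52.8)/6 = 55.3833
Deviations from mean: -7.0833, 1.3167, -0.1833, 11.3167, -2.7833, -2.5833
Σ(x_t−x̄)(x_{t+2}−x̄) = (1.2986) + (14.9003) + (0.5103) + (-29.2347) = -12.5256
Denominator Σ(x_t−x̄)² = 194.4283
r_2 = -12.5256 / 194.4283 = -0.064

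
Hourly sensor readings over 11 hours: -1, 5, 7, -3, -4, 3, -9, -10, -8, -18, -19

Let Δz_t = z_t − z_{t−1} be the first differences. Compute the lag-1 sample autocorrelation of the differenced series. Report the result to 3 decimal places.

-0.328

First differences Δz: 6, 2, -10, -1, 7, -12, -1, 2, -10, -1
Mean of differences = -1.8000
Numerator Σ(Δz_t−Δz̄)(Δz_{t+1}−Δz̄) = -133.6400
Denominator Σ(Δz_t−Δz̄)² = 407.6000
r_1(Δz) = -133.6400 / 407.6000 = -0.328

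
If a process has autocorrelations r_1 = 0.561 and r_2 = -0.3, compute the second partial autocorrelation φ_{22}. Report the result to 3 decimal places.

φ_{22} = (r_2 − r_1²) / (1 − r_1²)
r_1² = (0.561)² = 0.314721
Numerator = -0.3 − 0.3147 = -0.6147; denominator = 1 − 0.3147 = 0.6853
φ_{22} = -0.6147 / 0.6853 = -0.897

-0.897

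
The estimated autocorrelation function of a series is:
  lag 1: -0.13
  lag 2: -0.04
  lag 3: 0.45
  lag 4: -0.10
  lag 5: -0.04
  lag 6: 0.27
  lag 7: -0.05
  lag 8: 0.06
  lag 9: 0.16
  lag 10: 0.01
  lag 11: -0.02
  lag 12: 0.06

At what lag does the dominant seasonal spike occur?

The largest autocorrelation is r_3 = 0.45, with weaker echoes at lags 6 (0.27) and 9 (0.16); the remaining lags stay at or below 0.06.
The dominant spike at lag 3 indicates a seasonal period of 3.

3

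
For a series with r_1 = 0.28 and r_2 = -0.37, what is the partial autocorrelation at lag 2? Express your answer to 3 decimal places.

-0.487

φ_{22} = (r_2 − r_1²) / (1 − r_1²)
r_1² = (0.28)² = 0.0784
Numerator = -0.37 − 0.0784 = -0.4484; denominator = 1 − 0.0784 = 0.9216
φ_{22} = -0.4484 / 0.9216 = -0.487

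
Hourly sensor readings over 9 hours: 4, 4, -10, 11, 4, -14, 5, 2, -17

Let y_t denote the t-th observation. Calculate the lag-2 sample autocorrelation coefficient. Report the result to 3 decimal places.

Mean ȳ = (4 + 4 − 10 + 11 + 4 − 14 + 5 + 2 − 17)/9 = -1.2222
Numerator Σ_{t=1}^{7}(y_t−ȳ)(y_{t+2}−ȳ) = -290.8765
Denominator Σ(y_t−ȳ)² = 769.5556
r_2 = -290.8765 / 769.5556 = -0.378

-0.378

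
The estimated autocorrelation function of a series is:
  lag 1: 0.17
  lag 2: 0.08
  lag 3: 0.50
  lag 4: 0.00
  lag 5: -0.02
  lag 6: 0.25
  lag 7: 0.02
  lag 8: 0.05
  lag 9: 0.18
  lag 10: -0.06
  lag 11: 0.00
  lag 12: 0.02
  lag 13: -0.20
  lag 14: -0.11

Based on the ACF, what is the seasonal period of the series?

3

The largest autocorrelation is r_3 = 0.50, with weaker echoes at lags 6 (0.25) and 9 (0.18); the remaining lags stay at or below 0.17.
The dominant spike at lag 3 indicates a seasonal period of 3.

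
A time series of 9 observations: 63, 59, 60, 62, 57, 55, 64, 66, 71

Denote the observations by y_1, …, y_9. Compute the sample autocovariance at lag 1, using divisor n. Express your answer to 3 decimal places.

7.418

Mean ȳ = (63 + 59 + 60 + 62 + 57 + 55 + 64 + 66 + 71)/9 = 61.8889
Σ_{t=1}^{8}(y_t−ȳ)(y_{t+1}−ȳ) = 66.7654
γ_1 = 66.7654 / 9 = 7.418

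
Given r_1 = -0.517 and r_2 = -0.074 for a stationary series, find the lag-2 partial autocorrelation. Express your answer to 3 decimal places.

-0.466

φ_{22} = (r_2 − r_1²) / (1 − r_1²)
r_1² = (-0.517)² = 0.267289
Numerator = -0.074 − 0.2673 = -0.3413; denominator = 1 − 0.2673 = 0.7327
φ_{22} = -0.3413 / 0.7327 = -0.466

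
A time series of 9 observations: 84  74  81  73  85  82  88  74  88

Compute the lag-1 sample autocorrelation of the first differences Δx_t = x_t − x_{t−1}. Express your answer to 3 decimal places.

-0.702

First differences Δx: -10, 7, -8, 12, -3, 6, -14, 14
Mean of differences = 0.5000
Numerator Σ(Δx_t−Δx̄)(Δx_{t+1}−Δx̄) = -556.2500
Denominator Σ(Δx_t−Δx̄)² = 792.0000
r_1(Δx) = -556.2500 / 792.0000 = -0.702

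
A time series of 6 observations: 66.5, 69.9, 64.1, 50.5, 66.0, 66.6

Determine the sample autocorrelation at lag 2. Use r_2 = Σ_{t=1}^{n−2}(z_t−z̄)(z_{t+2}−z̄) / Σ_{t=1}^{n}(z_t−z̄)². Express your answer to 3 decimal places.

-0.492

Mean z̄ = (66.5 + 69.9 + 64.1 + 50.5 + 66.0 + 66.6)/6 = 63.9333
Deviations from mean: 2.5667, 5.9667, 0.1667, -13.4333, 2.0667, 2.6667
Σ(z_t−z̄)(z_{t+2}−z̄) = (0.4278) + (-80.1522) + (0.3444) + (-35.8222) = -115.2022
Denominator Σ(z_t−z̄)² = 234.0533
r_2 = -115.2022 / 234.0533 = -0.492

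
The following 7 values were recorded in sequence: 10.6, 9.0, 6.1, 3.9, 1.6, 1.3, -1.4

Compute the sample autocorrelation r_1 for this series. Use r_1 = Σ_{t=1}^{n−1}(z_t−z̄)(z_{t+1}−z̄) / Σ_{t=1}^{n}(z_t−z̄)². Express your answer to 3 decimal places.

0.558

Mean z̄ = (10.6 + 9.0 + 6.1 + 3.9 + 1.6 + 1.3 − 1.4)/7 = 4.4429
Σ(z_t−z̄)(z_{t+1}−z̄) = (28.0590) + (7.5518) + (-0.8996) + (1.5433) + (8.9347) + (18.3633) = 63.5524
Denominator Σ(z_t−z̄)² = 113.8171
r_1 = 63.5524 / 113.8171 = 0.558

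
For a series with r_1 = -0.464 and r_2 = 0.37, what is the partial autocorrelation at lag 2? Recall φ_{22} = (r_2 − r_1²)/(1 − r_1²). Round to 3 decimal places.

0.197

φ_{22} = (r_2 − r_1²) / (1 − r_1²)
r_1² = (-0.464)² = 0.215296
Numerator = 0.37 − 0.2153 = 0.1547; denominator = 1 − 0.2153 = 0.7847
φ_{22} = 0.1547 / 0.7847 = 0.197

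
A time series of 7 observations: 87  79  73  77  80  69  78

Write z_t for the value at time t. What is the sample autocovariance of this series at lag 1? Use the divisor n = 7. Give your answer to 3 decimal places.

Mean z̄ = (87 + 79 + 73 + 77 + 80 + 69 + 78)/7 = 77.5714
Σ_{t=1}^{6}(z_t−z̄)(z_{t+1}−z̄) = -16.3265
γ_1 = -16.3265 / 7 = -2.332

-2.332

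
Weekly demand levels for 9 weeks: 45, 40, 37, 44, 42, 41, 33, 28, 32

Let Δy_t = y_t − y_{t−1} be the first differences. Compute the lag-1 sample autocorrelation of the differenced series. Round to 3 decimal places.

-0.071

First differences Δy: -5, -3, 7, -2, -1, -8, -5, 4
Mean of differences = -1.6250
Numerator Σ(Δy_t−Δȳ)(Δy_{t+1}−Δȳ) = -12.1406
Denominator Σ(Δy_t−Δȳ)² = 171.8750
r_1(Δy) = -12.1406 / 171.8750 = -0.071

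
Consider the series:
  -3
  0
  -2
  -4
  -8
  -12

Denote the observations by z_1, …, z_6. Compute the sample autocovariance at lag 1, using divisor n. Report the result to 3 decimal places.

Mean z̄ = (-3 + 0 − 2 − 4 − 8 − 12)/6 = -4.8333
Σ_{t=1}^{5}(z_t−z̄)(z_{t+1}−z̄) = 44.9722
γ_1 = 44.9722 / 6 = 7.495

7.495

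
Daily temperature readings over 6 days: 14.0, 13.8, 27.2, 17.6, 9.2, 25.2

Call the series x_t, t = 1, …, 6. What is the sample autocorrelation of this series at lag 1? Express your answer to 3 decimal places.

-0.348

Mean x̄ = (14.0 + 13.8 + 27.2 + 17.6 + 9.2 + 25.2)/6 = 17.8333
Deviations from mean: -3.8333, -4.0333, 9.3667, -0.2333, -8.6333, 7.3667
Σ(x_t−x̄)(x_{t+1}−x̄) = (15.4611) + (-37.7789) + (-2.1856) + (2.0144) + (-63.5989) = -86.0878
Denominator Σ(x_t−x̄)² = 247.5533
r_1 = -86.0878 / 247.5533 = -0.348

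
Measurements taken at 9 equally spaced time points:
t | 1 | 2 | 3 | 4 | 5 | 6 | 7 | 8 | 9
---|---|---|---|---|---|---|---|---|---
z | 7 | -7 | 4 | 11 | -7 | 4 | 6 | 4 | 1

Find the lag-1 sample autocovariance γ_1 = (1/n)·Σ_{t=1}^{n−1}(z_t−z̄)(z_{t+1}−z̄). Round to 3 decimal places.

Mean z̄ = (7 − 7 + 4 + 11 − 7 + 4 + 6 + 4 + 1)/9 = 2.5556
Σ_{t=1}^{8}(z_t−z̄)(z_{t+1}−z̄) = -130.8642
γ_1 = -130.8642 / 9 = -14.540

-14.540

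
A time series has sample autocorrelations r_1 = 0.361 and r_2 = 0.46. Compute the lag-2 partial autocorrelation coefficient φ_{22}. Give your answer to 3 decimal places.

0.379

φ_{22} = (r_2 − r_1²) / (1 − r_1²)
r_1² = (0.361)² = 0.130321
Numerator = 0.46 − 0.1303 = 0.3297; denominator = 1 − 0.1303 = 0.8697
φ_{22} = 0.3297 / 0.8697 = 0.379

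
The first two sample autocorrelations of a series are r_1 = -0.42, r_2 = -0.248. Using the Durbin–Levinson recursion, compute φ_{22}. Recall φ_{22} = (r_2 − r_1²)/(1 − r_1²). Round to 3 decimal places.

-0.515

φ_{22} = (r_2 − r_1²) / (1 − r_1²)
r_1² = (-0.42)² = 0.1764
Numerator = -0.248 − 0.1764 = -0.4244; denominator = 1 − 0.1764 = 0.8236
φ_{22} = -0.4244 / 0.8236 = -0.515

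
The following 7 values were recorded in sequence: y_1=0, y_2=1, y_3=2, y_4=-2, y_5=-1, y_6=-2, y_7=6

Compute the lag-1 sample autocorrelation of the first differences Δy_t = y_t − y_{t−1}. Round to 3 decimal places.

First differences Δy: 1, 1, -4, 1, -1, 8
Mean of differences = 1.0000
Numerator Σ(Δy_t−Δȳ)(Δy_{t+1}−Δȳ) = -14.0000
Denominator Σ(Δy_t−Δȳ)² = 78.0000
r_1(Δy) = -14.0000 / 78.0000 = -0.179

-0.179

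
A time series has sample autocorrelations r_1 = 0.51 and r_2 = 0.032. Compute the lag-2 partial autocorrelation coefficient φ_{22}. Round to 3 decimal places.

φ_{22} = (r_2 − r_1²) / (1 − r_1²)
r_1² = (0.51)² = 0.2601
Numerator = 0.032 − 0.2601 = -0.2281; denominator = 1 − 0.2601 = 0.7399
φ_{22} = -0.2281 / 0.7399 = -0.308

-0.308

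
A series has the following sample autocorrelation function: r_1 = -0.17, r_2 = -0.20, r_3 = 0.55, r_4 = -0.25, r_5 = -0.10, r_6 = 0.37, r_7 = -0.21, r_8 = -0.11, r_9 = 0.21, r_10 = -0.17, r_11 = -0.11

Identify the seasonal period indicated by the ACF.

The largest autocorrelation is r_3 = 0.55, with weaker echoes at lags 6 (0.37) and 9 (0.21); the remaining lags stay at or below -0.10.
The dominant spike at lag 3 indicates a seasonal period of 3.

3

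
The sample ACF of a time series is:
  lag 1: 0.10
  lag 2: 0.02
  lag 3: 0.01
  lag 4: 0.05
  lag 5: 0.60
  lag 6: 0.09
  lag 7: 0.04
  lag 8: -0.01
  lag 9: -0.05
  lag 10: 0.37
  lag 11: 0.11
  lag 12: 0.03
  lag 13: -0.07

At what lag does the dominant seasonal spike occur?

5

The largest autocorrelation is r_5 = 0.60, with a weaker echo at lag 10 (0.37); the remaining lags stay at or below 0.11.
The dominant spike at lag 5 indicates a seasonal period of 5.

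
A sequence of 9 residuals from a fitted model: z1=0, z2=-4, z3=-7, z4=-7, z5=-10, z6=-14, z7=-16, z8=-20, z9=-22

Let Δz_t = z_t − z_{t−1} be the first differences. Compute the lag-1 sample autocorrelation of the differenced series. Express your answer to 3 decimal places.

-0.264

First differences Δz: -4, -3, 0, -3, -4, -2, -4, -2
Mean of differences = -2.7500
Numerator Σ(Δz_t−Δz̄)(Δz_{t+1}−Δz̄) = -3.5625
Denominator Σ(Δz_t−Δz̄)² = 13.5000
r_1(Δz) = -3.5625 / 13.5000 = -0.264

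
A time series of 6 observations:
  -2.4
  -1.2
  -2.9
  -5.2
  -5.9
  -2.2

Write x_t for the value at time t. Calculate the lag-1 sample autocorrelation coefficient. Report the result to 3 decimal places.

0.239

Mean x̄ = (-2.4 − 1.2 − 2.9 − 5.2 − 5.9 − 2.2)/6 = -3.3000
Deviations from mean: 0.9000, 2.1000, 0.4000, -1.9000, -2.6000, 1.1000
Numerator Σ_{t=1}^{5}(x_t−x̄)(x_{t+1}−x̄) = 4.0500
Denominator Σ(x_t−x̄)² = 16.9600
r_1 = 4.0500 / 16.9600 = 0.239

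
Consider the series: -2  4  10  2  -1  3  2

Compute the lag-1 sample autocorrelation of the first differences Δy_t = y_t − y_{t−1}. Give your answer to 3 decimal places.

First differences Δy: 6, 6, -8, -3, 4, -1
Mean of differences = 0.6667
Numerator Σ(Δy_t−Δȳ)(Δy_{t+1}−Δȳ) = -3.7778
Denominator Σ(Δy_t−Δȳ)² = 159.3333
r_1(Δy) = -3.7778 / 159.3333 = -0.024

-0.024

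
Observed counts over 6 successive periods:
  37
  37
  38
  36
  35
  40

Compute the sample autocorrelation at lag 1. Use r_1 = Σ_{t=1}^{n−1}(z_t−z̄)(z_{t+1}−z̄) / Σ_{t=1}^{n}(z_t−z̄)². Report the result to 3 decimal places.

Mean z̄ = (37 + 37 + 38 + 36 + 35 + 40)/6 = 37.1667
Σ(z_t−z̄)(z_{t+1}−z̄) = (0.0278) + (-0.1389) + (-0.9722) + (2.5278) + (-6.1389) = -4.6944
Denominator Σ(z_t−z̄)² = 14.8333
r_1 = -4.6944 / 14.8333 = -0.316

-0.316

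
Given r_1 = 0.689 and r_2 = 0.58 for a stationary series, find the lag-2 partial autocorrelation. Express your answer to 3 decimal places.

0.200

φ_{22} = (r_2 − r_1²) / (1 − r_1²)
r_1² = (0.689)² = 0.474721
Numerator = 0.58 − 0.4747 = 0.1053; denominator = 1 − 0.4747 = 0.5253
φ_{22} = 0.1053 / 0.5253 = 0.200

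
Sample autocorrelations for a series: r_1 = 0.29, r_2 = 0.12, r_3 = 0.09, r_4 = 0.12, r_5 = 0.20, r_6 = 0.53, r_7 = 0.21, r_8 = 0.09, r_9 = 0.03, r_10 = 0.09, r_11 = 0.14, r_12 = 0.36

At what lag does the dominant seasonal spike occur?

The largest autocorrelation is r_6 = 0.53, with a weaker echo at lag 12 (0.36); the remaining lags stay at or below 0.29. The elevated value at lag 1 (0.29), dropping to 0.12 at lag 2, reflects decaying short-term dependence rather than seasonality.
The dominant spike at lag 6 indicates a seasonal period of 6.

6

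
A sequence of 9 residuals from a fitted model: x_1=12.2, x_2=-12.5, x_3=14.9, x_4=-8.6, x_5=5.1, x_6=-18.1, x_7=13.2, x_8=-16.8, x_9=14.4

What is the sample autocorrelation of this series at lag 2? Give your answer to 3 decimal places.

Mean x̄ = (12.2 − 12.5 + 14.9 − 8.6 + 5.1 − 18.1 + 13.2 − 16.8 + 14.4)/9 = 0.4222
Σ(x_t−x̄)(x_{t+2}−x̄) = (170.5160) + (116.5872) + (67.7238) + (167.1116) + (59.7716) + (318.9938) + (178.6049) = 1079.3090
Denominator Σ(x_t−x̄)² = 1616.9156
r_2 = 1079.3090 / 1616.9156 = 0.668

0.668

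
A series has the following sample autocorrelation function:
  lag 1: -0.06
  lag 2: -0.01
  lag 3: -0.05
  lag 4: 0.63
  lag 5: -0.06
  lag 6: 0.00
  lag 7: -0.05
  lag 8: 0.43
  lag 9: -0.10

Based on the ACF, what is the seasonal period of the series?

4

The largest autocorrelation is r_4 = 0.63, with a weaker echo at lag 8 (0.43); the remaining lags stay at or below 0.00.
The dominant spike at lag 4 indicates a seasonal period of 4.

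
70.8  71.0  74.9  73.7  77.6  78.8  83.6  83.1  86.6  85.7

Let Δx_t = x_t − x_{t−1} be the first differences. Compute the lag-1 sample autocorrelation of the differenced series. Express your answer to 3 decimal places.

First differences Δx: 0.2, 3.9, -1.2, 3.9, 1.2, 4.8, -0.5, 3.5, -0.9
Mean of differences = 1.6556
Numerator Σ(Δx_t−Δx̄)(Δx_{t+1}−Δx̄) = -34.0075
Denominator Σ(Δx_t−Δx̄)² = 45.0222
r_1(Δx) = -34.0075 / 45.0222 = -0.755

-0.755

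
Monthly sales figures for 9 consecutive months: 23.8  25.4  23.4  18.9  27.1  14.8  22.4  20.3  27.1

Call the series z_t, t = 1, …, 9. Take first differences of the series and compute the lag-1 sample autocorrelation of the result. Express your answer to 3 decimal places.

First differences Δz: 1.6, -2.0, -4.5, 8.2, -12.3, 7.6, -2.1, 6.8
Mean of differences = 0.4125
Numerator Σ(Δz_t−Δz̄)(Δz_{t+1}−Δz̄) = -253.7464
Denominator Σ(Δz_t−Δz̄)² = 352.3888
r_1(Δz) = -253.7464 / 352.3888 = -0.720

-0.720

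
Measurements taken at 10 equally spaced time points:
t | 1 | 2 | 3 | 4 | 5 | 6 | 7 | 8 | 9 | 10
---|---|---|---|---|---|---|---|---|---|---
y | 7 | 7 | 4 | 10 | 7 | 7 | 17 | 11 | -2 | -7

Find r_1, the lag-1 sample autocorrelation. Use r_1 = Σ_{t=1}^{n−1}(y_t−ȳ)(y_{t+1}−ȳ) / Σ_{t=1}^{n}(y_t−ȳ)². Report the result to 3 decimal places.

0.309

Mean ȳ = (7 + 7 + 4 + 10 + 7 + 7 + 17 + 11 − 2 − 7)/10 = 6.1000
Numerator Σ_{t=1}^{9}(y_t−ȳ)(y_{t+1}−ȳ) = 124.6900
Denominator Σ(y_t−ȳ)² = 402.9000
r_1 = 124.6900 / 402.9000 = 0.309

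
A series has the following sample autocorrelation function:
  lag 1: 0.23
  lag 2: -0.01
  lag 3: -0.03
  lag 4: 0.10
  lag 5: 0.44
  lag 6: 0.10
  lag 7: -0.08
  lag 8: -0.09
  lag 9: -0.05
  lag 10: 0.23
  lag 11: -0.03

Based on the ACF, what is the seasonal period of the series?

5

The largest autocorrelation is r_5 = 0.44; the remaining lags stay at or below 0.23.
The dominant spike at lag 5 indicates a seasonal period of 5.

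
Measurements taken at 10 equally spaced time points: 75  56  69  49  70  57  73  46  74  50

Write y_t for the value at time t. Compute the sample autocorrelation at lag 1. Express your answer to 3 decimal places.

Mean ȳ = (75 + 56 + 69 + 49 + 70 + 57 + 73 + 46 + 74 + 50)/10 = 61.9000
Numerator Σ_{t=1}^{9}(y_t−ȳ)(y_{t+1}−ȳ) = -922.2100
Denominator Σ(y_t−ȳ)² = 1176.9000
r_1 = -922.2100 / 1176.9000 = -0.784

-0.784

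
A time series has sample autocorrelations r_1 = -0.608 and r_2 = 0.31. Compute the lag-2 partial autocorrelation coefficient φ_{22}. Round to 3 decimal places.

φ_{22} = (r_2 − r_1²) / (1 − r_1²)
r_1² = (-0.608)² = 0.369664
Numerator = 0.31 − 0.3697 = -0.0597; denominator = 1 − 0.3697 = 0.6303
φ_{22} = -0.0597 / 0.6303 = -0.095

-0.095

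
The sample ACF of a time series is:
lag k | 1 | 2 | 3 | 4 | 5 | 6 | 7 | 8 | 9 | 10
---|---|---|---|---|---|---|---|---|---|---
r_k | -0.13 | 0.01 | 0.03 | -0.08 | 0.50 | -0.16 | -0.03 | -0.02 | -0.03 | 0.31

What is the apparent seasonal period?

The largest autocorrelation is r_5 = 0.50, with a weaker echo at lag 10 (0.31); the remaining lags stay at or below 0.03.
The dominant spike at lag 5 indicates a seasonal period of 5.

5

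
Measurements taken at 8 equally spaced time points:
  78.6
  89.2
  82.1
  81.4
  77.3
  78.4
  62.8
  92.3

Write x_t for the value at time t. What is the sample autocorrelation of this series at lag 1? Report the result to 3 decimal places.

Mean x̄ = (78.6 + 89.2 + 82.1 + 81.4 + 77.3 + 78.4 + 62.8 + 92.3)/8 = 80.2625
Σ(x_t−x̄)(x_{t+1}−x̄) = (-14.8586) + (16.4227) + (2.0902) + (-3.3698) + (5.5177) + (32.5239) + (-210.2048) = -171.8789
Denominator Σ(x_t−x̄)² = 549.3988
r_1 = -171.8789 / 549.3988 = -0.313

-0.313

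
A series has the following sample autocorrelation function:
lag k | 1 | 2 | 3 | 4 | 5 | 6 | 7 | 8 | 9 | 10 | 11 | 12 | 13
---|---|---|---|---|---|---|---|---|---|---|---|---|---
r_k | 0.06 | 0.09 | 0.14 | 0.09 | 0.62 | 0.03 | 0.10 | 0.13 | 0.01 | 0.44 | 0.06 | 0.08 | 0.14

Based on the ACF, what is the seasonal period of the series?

The largest autocorrelation is r_5 = 0.62, with a weaker echo at lag 10 (0.44); the remaining lags stay at or below 0.14.
The dominant spike at lag 5 indicates a seasonal period of 5.

5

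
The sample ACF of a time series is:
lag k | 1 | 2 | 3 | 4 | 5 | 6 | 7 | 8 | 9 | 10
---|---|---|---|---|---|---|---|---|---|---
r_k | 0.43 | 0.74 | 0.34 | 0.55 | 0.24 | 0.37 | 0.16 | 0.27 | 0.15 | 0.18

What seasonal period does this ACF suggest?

The largest autocorrelation is r_2 = 0.74, with a weaker echo at lag 4 (0.55); the remaining lags stay at or below 0.43.
The dominant spike at lag 2 indicates a seasonal period of 2.

2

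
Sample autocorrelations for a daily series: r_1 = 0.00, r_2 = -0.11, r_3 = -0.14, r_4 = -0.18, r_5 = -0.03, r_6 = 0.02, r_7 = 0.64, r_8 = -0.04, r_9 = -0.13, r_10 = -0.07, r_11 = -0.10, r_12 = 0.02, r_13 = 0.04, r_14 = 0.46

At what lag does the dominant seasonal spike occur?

7

The largest autocorrelation is r_7 = 0.64, with a weaker echo at lag 14 (0.46); the remaining lags stay at or below 0.04.
The dominant spike at lag 7 indicates a seasonal period of 7.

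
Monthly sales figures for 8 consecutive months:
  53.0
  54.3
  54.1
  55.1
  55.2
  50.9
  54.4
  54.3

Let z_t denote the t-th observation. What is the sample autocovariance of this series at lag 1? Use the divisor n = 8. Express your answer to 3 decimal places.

-0.461

Mean z̄ = (53.0 + 54.3 + 54.1 + 55.1 + 55.2 + 50.9 + 54.4 + 54.3)/8 = 53.9125
Deviations: -0.9125, 0.3875, 0.1875, 1.1875, 1.2875, -3.0125, 0.4875, 0.3875
Σ_{t=1}^{7}(z_t−z̄)(z_{t+1}−z̄) = -3.6877
γ_1 = -3.6877 / 8 = -0.461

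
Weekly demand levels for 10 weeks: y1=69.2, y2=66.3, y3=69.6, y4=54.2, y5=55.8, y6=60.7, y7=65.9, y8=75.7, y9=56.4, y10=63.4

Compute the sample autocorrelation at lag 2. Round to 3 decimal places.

-0.191

Mean ȳ = (69.2 + 66.3 + 69.6 + 54.2 + 55.8 + 60.7 + 65.9 + 75.7 + 56.4 + 63.4)/10 = 63.7200
Numerator Σ_{t=1}^{8}(y_t−ȳ)(y_{t+2}−ȳ) = -83.3948
Denominator Σ(y_t−ȳ)² = 435.6960
r_2 = -83.3948 / 435.6960 = -0.191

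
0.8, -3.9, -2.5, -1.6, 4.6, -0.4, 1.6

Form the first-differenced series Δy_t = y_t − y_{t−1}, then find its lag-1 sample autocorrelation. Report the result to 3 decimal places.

-0.447

First differences Δy: -4.7, 1.4, 0.9, 6.2, -5.0, 2.0
Mean of differences = 0.1333
Numerator Σ(Δy_t−Δȳ)(Δy_{t+1}−Δȳ) = -41.2244
Denominator Σ(Δy_t−Δȳ)² = 92.1933
r_1(Δy) = -41.2244 / 92.1933 = -0.447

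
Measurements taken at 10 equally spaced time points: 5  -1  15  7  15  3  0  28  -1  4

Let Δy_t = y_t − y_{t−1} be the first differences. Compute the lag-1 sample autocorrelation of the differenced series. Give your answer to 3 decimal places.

First differences Δy: -6, 16, -8, 8, -12, -3, 28, -29, 5
Mean of differences = -0.1111
Numerator Σ(Δy_t−Δȳ)(Δy_{t+1}−Δȳ) = -1389.0123
Denominator Σ(Δy_t−Δȳ)² = 2222.8889
r_1(Δy) = -1389.0123 / 2222.8889 = -0.625

-0.625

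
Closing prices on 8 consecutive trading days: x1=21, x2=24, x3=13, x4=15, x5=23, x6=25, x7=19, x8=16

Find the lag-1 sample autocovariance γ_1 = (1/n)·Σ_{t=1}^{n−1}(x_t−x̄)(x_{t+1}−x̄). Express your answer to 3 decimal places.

1.156

Mean x̄ = (21 + 24 + 13 + 15 + 23 + 25 + 19 + 16)/8 = 19.5000
Σ_{t=1}^{7}(x_t−x̄)(x_{t+1}−x̄) = 9.2500
γ_1 = 9.2500 / 8 = 1.156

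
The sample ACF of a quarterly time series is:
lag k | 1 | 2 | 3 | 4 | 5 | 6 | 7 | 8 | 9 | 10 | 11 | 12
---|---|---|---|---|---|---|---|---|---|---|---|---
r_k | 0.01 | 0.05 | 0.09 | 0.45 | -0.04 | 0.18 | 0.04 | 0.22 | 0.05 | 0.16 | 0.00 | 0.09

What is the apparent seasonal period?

4

The largest autocorrelation is r_4 = 0.45, with a weaker echo at lag 8 (0.22); the remaining lags stay at or below 0.18.
The dominant spike at lag 4 indicates a seasonal period of 4.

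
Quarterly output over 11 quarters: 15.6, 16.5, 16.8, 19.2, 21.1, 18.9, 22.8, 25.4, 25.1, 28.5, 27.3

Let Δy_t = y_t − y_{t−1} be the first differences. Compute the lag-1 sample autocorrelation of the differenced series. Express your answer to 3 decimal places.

First differences Δy: 0.9, 0.3, 2.4, 1.9, -2.2, 3.9, 2.6, -0.3, 3.4, -1.2
Mean of differences = 1.1700
Numerator Σ(Δy_t−Δȳ)(Δy_{t+1}−Δȳ) = -18.3589
Denominator Σ(Δy_t−Δȳ)² = 36.4810
r_1(Δy) = -18.3589 / 36.4810 = -0.503

-0.503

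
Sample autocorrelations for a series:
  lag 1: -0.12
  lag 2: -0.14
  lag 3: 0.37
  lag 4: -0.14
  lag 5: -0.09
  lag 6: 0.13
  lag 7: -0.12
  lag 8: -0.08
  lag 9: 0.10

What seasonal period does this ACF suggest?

3

The largest autocorrelation is r_3 = 0.37; the remaining lags stay at or below 0.13.
The dominant spike at lag 3 indicates a seasonal period of 3.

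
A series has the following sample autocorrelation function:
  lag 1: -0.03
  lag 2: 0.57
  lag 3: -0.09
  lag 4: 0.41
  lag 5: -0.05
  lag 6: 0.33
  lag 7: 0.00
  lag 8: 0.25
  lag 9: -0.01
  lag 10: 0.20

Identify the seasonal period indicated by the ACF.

2

The largest autocorrelation is r_2 = 0.57, with weaker echoes at lags 4 (0.41), 6 (0.33), 8 (0.25) and 10 (0.20); the remaining lags stay at or below 0.00.
The dominant spike at lag 2 indicates a seasonal period of 2.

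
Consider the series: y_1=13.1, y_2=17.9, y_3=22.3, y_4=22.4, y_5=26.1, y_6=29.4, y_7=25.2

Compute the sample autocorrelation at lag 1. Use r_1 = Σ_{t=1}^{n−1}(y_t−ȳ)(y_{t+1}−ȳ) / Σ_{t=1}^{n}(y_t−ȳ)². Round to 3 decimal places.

Mean ȳ = (13.1 + 17.9 + 22.3 + 22.4 + 26.1 + 29.4 + 25.2)/7 = 22.3429
Deviations from mean: -9.2429, -4.4429, -0.0429, 0.0571, 3.7571, 7.0571, 2.8571
Σ(y_t−ȳ)(y_{t+1}−ȳ) = (41.0647) + (0.1904) + (-0.0024) + (0.2147) + (26.5147) + (20.1633) = 88.1453
Denominator Σ(y_t−ȳ)² = 177.2571
r_1 = 88.1453 / 177.2571 = 0.497

0.497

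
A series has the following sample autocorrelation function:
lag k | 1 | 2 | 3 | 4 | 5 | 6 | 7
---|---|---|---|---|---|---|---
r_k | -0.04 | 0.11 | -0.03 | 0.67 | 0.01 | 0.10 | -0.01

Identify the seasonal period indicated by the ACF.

The largest autocorrelation is r_4 = 0.67; the remaining lags stay at or below 0.11.
The dominant spike at lag 4 indicates a seasonal period of 4.

4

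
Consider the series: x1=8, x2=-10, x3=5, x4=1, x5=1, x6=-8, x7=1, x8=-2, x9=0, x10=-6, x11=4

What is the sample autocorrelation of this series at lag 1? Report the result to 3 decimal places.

Mean x̄ = (8 − 10 + 5 + 1 + 1 − 8 + 1 − 2 + 0 − 6 + 4)/11 = -0.5455
Numerator Σ_{t=1}^{10}(x_t−x̄)(x_{t+1}−x̄) = -176.1157
Denominator Σ(x_t−x̄)² = 308.7273
r_1 = -176.1157 / 308.7273 = -0.570

-0.570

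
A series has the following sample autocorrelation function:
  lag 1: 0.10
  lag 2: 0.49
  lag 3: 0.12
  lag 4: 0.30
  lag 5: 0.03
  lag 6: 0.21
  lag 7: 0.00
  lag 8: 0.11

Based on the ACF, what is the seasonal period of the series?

2

The largest autocorrelation is r_2 = 0.49, with weaker echoes at lags 4 (0.30) and 6 (0.21); the remaining lags stay at or below 0.12.
The dominant spike at lag 2 indicates a seasonal period of 2.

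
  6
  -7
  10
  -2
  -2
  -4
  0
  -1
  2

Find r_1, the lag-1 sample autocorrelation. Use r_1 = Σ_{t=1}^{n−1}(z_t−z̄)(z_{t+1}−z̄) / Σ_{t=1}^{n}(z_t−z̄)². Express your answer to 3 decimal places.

-0.565

Mean z̄ = (6 − 7 + 10 − 2 − 2 − 4 + 0 − 1 + 2)/9 = 0.2222
Numerator Σ_{t=1}^{8}(z_t−z̄)(z_{t+1}−z̄) = -120.7160
Denominator Σ(z_t−z̄)² = 213.5556
r_1 = -120.7160 / 213.5556 = -0.565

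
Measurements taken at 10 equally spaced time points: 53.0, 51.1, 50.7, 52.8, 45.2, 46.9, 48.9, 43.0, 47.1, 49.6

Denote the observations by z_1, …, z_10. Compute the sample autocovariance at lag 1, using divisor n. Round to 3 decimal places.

2.194

Mean z̄ = (53.0 + 51.1 + 50.7 + 52.8 + 45.2 + 46.9 + 48.9 + 43.0 + 47.1 + 49.6)/10 = 48.8300
Σ_{t=1}^{9}(z_t−z̄)(z_{t+1}−z̄) = 21.9401
γ_1 = 21.9401 / 10 = 2.194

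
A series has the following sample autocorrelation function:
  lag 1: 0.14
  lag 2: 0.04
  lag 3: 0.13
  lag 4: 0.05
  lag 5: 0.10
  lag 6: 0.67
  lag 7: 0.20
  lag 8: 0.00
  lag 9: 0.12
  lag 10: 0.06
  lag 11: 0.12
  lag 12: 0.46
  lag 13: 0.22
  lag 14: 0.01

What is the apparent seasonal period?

6

The largest autocorrelation is r_6 = 0.67, with a weaker echo at lag 12 (0.46); the remaining lags stay at or below 0.22.
The dominant spike at lag 6 indicates a seasonal period of 6.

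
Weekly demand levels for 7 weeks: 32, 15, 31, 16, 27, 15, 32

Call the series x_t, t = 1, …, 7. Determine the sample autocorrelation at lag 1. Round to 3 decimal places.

-0.762

Mean x̄ = (32 + 15 + 31 + 16 + 27 + 15 + 32)/7 = 24.0000
Deviations from mean: 8.0000, -9.0000, 7.0000, -8.0000, 3.0000, -9.0000, 8.0000
Σ(x_t−x̄)(x_{t+1}−x̄) = (-72.0000) + (-63.0000) + (-56.0000) + (-24.0000) + (-27.0000) + (-72.0000) = -314.0000
Denominator Σ(x_t−x̄)² = 412.0000
r_1 = -314.0000 / 412.0000 = -0.762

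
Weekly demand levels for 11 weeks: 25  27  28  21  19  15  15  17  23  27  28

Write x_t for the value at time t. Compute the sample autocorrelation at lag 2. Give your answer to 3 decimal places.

Mean x̄ = (25 + 27 + 28 + 21 + 19 + 15 + 15 + 17 + 23 + 27 + 28)/11 = 22.2727
Numerator Σ_{t=1}^{9}(x_t−x̄)(x_{t+2}−x̄) = 36.2149
Denominator Σ(x_t−x̄)² = 264.1818
r_2 = 36.2149 / 264.1818 = 0.137

0.137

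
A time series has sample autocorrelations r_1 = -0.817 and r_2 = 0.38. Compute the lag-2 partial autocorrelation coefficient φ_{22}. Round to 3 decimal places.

-0.865

φ_{22} = (r_2 − r_1²) / (1 − r_1²)
r_1² = (-0.817)² = 0.667489
Numerator = 0.38 − 0.6675 = -0.2875; denominator = 1 − 0.6675 = 0.3325
φ_{22} = -0.2875 / 0.3325 = -0.865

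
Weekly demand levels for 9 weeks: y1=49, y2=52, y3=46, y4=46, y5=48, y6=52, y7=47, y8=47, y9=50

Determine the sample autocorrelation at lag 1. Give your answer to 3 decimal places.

Mean ȳ = (49 + 52 + 46 + 46 + 48 + 52 + 47 + 47 + 50)/9 = 48.5556
Numerator Σ_{t=1}^{8}(y_t−ȳ)(y_{t+1}−ȳ) = -6.4198
Denominator Σ(y_t−ȳ)² = 44.2222
r_1 = -6.4198 / 44.2222 = -0.145

-0.145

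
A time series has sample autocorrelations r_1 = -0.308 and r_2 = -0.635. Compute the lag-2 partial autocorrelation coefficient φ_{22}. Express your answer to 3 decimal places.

φ_{22} = (r_2 − r_1²) / (1 − r_1²)
r_1² = (-0.308)² = 0.094864
Numerator = -0.635 − 0.0949 = -0.7299; denominator = 1 − 0.0949 = 0.9051
φ_{22} = -0.7299 / 0.9051 = -0.806

-0.806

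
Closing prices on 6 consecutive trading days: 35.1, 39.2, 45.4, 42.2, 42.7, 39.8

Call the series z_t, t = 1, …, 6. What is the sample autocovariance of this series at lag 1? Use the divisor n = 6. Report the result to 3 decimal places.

Mean z̄ = (35.1 + 39.2 + 45.4 + 42.2 + 42.7 + 39.8)/6 = 40.7333
Deviations: -5.6333, -1.5333, 4.6667, 1.4667, 1.9667, -0.9333
Σ_{t=1}^{5}(z_t−z̄)(z_{t+1}−z̄) = 9.3756
γ_1 = 9.3756 / 6 = 1.563

1.563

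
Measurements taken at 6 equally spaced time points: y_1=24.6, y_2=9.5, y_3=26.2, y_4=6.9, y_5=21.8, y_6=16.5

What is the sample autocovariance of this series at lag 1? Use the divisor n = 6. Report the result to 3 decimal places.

Mean ȳ = (24.6 + 9.5 + 26.2 + 6.9 + 21.8 + 16.5)/6 = 17.5833
Deviations: 7.0167, -8.0833, 8.6167, -10.6833, 4.2167, -1.0833
Σ_{t=1}^{5}(y_t−ȳ)(y_{t+1}−ȳ) = -268.0403
γ_1 = -268.0403 / 6 = -44.673

-44.673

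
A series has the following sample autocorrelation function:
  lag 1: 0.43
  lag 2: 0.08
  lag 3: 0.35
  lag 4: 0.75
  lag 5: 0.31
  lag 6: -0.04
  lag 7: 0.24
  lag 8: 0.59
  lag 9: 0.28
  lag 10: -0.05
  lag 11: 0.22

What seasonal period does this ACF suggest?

4

The largest autocorrelation is r_4 = 0.75, with a weaker echo at lag 8 (0.59); the remaining lags stay at or below 0.43. The elevated value at lag 1 (0.43), dropping to 0.08 at lag 2, reflects decaying short-term dependence rather than seasonality.
The dominant spike at lag 4 indicates a seasonal period of 4.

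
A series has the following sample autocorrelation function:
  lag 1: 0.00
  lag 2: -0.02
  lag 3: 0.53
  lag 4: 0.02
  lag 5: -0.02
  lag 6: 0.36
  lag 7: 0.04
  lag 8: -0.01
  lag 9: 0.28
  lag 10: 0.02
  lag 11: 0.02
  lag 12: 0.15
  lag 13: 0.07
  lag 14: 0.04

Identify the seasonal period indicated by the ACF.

3

The largest autocorrelation is r_3 = 0.53, with weaker echoes at lags 6 (0.36), 9 (0.28) and 12 (0.15); the remaining lags stay at or below 0.07.
The dominant spike at lag 3 indicates a seasonal period of 3.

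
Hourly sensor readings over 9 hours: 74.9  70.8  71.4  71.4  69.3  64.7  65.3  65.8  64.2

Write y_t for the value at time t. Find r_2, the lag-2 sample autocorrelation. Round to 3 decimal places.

Mean ȳ = (74.9 + 70.8 + 71.4 + 71.4 + 69.3 + 64.7 + 65.3 + 65.8 + 64.2)/9 = 68.6444
Σ(y_t−ȳ)(y_{t+2}−ȳ) = (17.2375) + (5.9398) + (1.8064) + (-10.8691) + (-2.1925) + (11.2198) + (14.8642) = 38.0060
Denominator Σ(y_t−ȳ)² = 113.9822
r_2 = 38.0060 / 113.9822 = 0.333

0.333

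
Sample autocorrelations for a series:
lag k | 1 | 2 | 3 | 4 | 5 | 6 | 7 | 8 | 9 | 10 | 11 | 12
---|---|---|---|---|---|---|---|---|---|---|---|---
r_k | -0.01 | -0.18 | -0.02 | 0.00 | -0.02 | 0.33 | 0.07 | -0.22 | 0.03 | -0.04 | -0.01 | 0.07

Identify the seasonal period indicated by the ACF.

The largest autocorrelation is r_6 = 0.33; the remaining lags stay at or below 0.07.
The dominant spike at lag 6 indicates a seasonal period of 6.

6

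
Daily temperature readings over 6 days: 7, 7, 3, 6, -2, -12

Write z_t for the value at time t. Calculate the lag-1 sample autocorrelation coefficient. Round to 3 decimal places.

0.277

Mean z̄ = (7 + 7 + 3 + 6 − 2 − 12)/6 = 1.5000
Deviations from mean: 5.5000, 5.5000, 1.5000, 4.5000, -3.5000, -13.5000
Numerator Σ_{t=1}^{5}(z_t−z̄)(z_{t+1}−z̄) = 76.7500
Denominator Σ(z_t−z̄)² = 277.5000
r_1 = 76.7500 / 277.5000 = 0.277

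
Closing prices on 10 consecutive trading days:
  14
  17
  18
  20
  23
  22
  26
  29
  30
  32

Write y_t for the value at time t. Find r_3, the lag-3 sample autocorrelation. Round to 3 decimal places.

0.132

Mean ȳ = (14 + 17 + 18 + 20 + 23 + 22 + 26 + 29 + 30 + 32)/10 = 23.1000
Σ(y_t−ȳ)(y_{t+3}−ȳ) = (28.2100) + (0.6100) + (5.6100) + (-8.9900) + (-0.5900) + (-7.5900) + (25.8100) = 43.0700
Denominator Σ(y_t−ȳ)² = 326.9000
r_3 = 43.0700 / 326.9000 = 0.132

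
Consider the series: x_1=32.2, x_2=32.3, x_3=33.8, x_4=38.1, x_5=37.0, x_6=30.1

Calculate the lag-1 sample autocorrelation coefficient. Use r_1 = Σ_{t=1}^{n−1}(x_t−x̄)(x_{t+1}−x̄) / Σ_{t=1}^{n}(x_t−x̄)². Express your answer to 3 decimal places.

0.076

Mean x̄ = (32.2 + 32.3 + 33.8 + 38.1 + 37.0 + 30.1)/6 = 33.9167
Deviations from mean: -1.7167, -1.6167, -0.1167, 4.1833, 3.0833, -3.8167
Σ(x_t−x̄)(x_{t+1}−x̄) = (2.7753) + (0.1886) + (-0.4881) + (12.8986) + (-11.7681) = 3.6064
Denominator Σ(x_t−x̄)² = 47.1483
r_1 = 3.6064 / 47.1483 = 0.076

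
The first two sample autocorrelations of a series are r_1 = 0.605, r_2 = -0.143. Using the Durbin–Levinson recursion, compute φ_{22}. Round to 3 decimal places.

-0.803

φ_{22} = (r_2 − r_1²) / (1 − r_1²)
r_1² = (0.605)² = 0.366025
Numerator = -0.143 − 0.3660 = -0.5090; denominator = 1 − 0.3660 = 0.6340
φ_{22} = -0.5090 / 0.6340 = -0.803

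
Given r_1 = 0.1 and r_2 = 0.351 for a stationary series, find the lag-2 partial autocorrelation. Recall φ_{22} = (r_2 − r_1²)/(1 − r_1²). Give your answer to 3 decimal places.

φ_{22} = (r_2 − r_1²) / (1 − r_1²)
r_1² = (0.1)² = 0.01
Numerator = 0.351 − 0.0100 = 0.3410; denominator = 1 − 0.0100 = 0.9900
φ_{22} = 0.3410 / 0.9900 = 0.344

0.344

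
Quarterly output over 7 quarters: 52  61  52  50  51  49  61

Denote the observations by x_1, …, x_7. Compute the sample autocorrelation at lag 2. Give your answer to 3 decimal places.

-0.140

Mean x̄ = (52 + 61 + 52 + 50 + 51 + 49 + 61)/7 = 53.7143
Numerator Σ_{t=1}^{5}(x_t−x̄)(x_{t+2}−x̄) = -21.7347
Denominator Σ(x_t−x̄)² = 155.4286
r_2 = -21.7347 / 155.4286 = -0.140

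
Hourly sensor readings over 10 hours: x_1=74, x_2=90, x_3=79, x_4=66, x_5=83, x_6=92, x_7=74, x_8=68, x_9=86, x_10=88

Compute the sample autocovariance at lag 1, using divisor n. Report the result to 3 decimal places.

-8.600

Mean x̄ = (74 + 90 + 79 + 66 + 83 + 92 + 74 + 68 + 86 + 88)/10 = 80.0000
Σ_{t=1}^{9}(x_t−x̄)(x_{t+1}−x̄) = -86.0000
γ_1 = -86.0000 / 10 = -8.600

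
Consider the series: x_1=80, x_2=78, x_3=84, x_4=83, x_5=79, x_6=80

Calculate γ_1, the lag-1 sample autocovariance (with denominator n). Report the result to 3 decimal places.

Mean x̄ = (80 + 78 + 84 + 83 + 79 + 80)/6 = 80.6667
Deviations: -0.6667, -2.6667, 3.3333, 2.3333, -1.6667, -0.6667
Σ_{t=1}^{5}(x_t−x̄)(x_{t+1}−x̄) = -2.1111
γ_1 = -2.1111 / 6 = -0.352

-0.352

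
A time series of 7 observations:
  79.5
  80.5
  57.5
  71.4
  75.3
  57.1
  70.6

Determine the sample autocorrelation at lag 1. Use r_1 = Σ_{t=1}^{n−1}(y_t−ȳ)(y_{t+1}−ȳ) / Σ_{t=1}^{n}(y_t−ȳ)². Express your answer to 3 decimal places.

-0.209

Mean ȳ = (79.5 + 80.5 + 57.5 + 71.4 + 75.3 + 57.1 + 70.6)/7 = 70.2714
Numerator Σ_{t=1}^{6}(y_t−ȳ)(y_{t+1}−ȳ) = -115.5380
Denominator Σ(y_t−ȳ)² = 553.0543
r_1 = -115.5380 / 553.0543 = -0.209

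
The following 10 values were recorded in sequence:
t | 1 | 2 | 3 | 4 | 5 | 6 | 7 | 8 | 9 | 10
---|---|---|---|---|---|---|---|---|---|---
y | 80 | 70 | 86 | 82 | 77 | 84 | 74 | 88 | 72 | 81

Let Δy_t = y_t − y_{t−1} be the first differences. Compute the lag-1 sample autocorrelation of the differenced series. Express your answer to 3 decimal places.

First differences Δy: -10, 16, -4, -5, 7, -10, 14, -16, 9
Mean of differences = 0.1111
Numerator Σ(Δy_t−Δȳ)(Δy_{t+1}−Δȳ) = -817.2346
Denominator Σ(Δy_t−Δȳ)² = 1078.8889
r_1(Δy) = -817.2346 / 1078.8889 = -0.757

-0.757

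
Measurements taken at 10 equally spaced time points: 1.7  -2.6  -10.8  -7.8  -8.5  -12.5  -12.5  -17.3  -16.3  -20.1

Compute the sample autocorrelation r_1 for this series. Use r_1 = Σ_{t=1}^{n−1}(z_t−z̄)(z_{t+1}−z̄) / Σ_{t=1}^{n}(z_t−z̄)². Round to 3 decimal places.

Mean z̄ = (1.7 − 2.6 − 10.8 − 7.8 − 8.5 − 12.5 − 12.5 − 17.3 − 16.3 − 20.1)/10 = -10.6700
Numerator Σ_{t=1}^{9}(z_t−z̄)(z_{t+1}−z̄) = 206.5601
Denominator Σ(z_t−z̄)² = 402.3810
r_1 = 206.5601 / 402.3810 = 0.513

0.513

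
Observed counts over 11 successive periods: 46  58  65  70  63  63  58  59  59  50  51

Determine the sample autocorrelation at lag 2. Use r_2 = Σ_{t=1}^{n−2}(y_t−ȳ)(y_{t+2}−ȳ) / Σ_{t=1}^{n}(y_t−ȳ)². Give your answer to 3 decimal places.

Mean ȳ = (46 + 58 + 65 + 70 + 63 + 63 + 58 + 59 + 59 + 50 + 51)/11 = 58.3636
Numerator Σ_{t=1}^{9}(y_t−ȳ)(y_{t+2}−ȳ) = -10.5372
Denominator Σ(y_t−ȳ)² = 500.5455
r_2 = -10.5372 / 500.5455 = -0.021

-0.021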